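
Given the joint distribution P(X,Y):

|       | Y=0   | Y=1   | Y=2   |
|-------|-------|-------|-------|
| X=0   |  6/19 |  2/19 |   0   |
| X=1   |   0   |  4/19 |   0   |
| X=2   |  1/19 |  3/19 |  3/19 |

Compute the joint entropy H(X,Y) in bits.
2.4048 bits

H(X,Y) = -Σ_{x,y} P(x,y) log₂ P(x,y). Per-cell terms -P(x,y)·log₂P(x,y):
  X=0: 0.5251, 0.3419, 0.0000
  X=1: 0.0000, 0.4732, 0.0000
  X=2: 0.2236, 0.4205, 0.4205
  (cells with P = 0 contribute 0)
Sum of the 9 terms: H(X,Y) = 2.4048 bits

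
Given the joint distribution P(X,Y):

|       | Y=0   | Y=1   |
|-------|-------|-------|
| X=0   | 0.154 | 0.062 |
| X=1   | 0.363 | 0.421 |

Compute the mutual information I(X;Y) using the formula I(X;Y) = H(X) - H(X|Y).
0.0315 bits

I(X;Y) = H(X) - H(X|Y)

Marginal of X (row sums):
  P(X=0) = 0.154 + 0.062 = 0.216
  P(X=1) = 0.363 + 0.421 = 0.784
H(X) = -[0.216·log₂(0.216) + 0.784·log₂(0.784)]
  = 0.4776 + 0.2752 = 0.7528 bits

Marginal of Y (column sums):
  P(Y=0) = 0.154 + 0.363 = 0.517
  P(Y=1) = 0.062 + 0.421 = 0.483
H(X|Y) = Σ_y P(y)·H(X|Y=y):
  Y=0: P(Y=0) = 0.517, P(X|Y=0) = (14/47, 33/47) → H(X|Y=0) = 0.8787
  Y=1: P(Y=1) = 0.483, P(X|Y=1) = (62/483, 421/483) → H(X|Y=1) = 0.5529
H(X|Y) = 0.517·0.8787 + 0.483·0.5529 = 0.7213 bits

I(X;Y) = H(X) - H(X|Y) = 0.7528 - 0.7213 = 0.0315 bits

Cross-check via I(X;Y) = H(X) + H(Y) - H(X,Y): computing H(Y) from the column sums and H(X,Y) from the 4 cells in the same way gives H(Y) = 0.9992 bits and H(X,Y) = 1.7205 bits, so
I(X;Y) = 0.7528 + 0.9992 - 1.7205 = 0.0315 bits ✓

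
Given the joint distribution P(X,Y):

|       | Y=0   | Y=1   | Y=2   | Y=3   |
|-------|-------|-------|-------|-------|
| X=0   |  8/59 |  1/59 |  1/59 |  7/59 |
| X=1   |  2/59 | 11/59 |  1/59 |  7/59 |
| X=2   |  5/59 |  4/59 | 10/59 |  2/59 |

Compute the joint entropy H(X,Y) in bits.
3.2015 bits

H(X,Y) = -Σ_{x,y} P(x,y) log₂ P(x,y). Per-cell terms -P(x,y)·log₂P(x,y):
  X=0: 0.39087, 0.09971, 0.09971, 0.36486
  X=1: 0.16551, 0.45179, 0.09971, 0.36486
  X=2: 0.30176, 0.26323, 0.43402, 0.16551
Sum of the 12 terms: H(X,Y) = 3.2015 bits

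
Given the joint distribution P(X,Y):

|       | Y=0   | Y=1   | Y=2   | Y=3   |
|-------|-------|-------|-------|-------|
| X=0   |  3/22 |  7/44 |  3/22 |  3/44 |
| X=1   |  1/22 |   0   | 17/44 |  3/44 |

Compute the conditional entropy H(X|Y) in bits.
0.7167 bits

H(X|Y) = H(X,Y) - H(Y)

H(X,Y) = -Σ_{x,y} P(x,y) log₂ P(x,y). Per-cell terms -P(x,y)·log₂P(x,y):
  X=0: 0.39197, 0.42192, 0.39197, 0.26417
  X=1: 0.20270, 0.00000, 0.53008, 0.26417
  (cells with P = 0 contribute 0)
Sum of the 8 terms: H(X,Y) = 2.4670 bits

Marginal of Y (column sums):
  P(Y=0) = 3/22 + 1/22 = 2/11
  P(Y=1) = 7/44 + 0 = 7/44
  P(Y=2) = 3/22 + 17/44 = 23/44
  P(Y=3) = 3/44 + 3/44 = 3/22
H(Y) = -[(2/11)·log₂(2/11) + (7/44)·log₂(7/44) + (23/44)·log₂(23/44) + (3/22)·log₂(3/22)]
  = 0.44717 + 0.42192 + 0.48920 + 0.39197 = 1.7503 bits

H(X|Y) = H(X,Y) - H(Y) = 2.4670 - 1.7503 = 0.7167 bits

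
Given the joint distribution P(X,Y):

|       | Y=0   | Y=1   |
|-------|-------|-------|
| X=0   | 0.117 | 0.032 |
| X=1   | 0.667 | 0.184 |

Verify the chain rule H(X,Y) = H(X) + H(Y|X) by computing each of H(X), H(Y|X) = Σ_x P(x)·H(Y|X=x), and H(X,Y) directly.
H(X) = 0.6073 bits, H(Y|X) = 0.7528 bits, H(X,Y) = 1.3601 bits

Marginal of X (row sums):
  P(X=0) = 0.117 + 0.032 = 0.149
  P(X=1) = 0.667 + 0.184 = 0.851
H(X) = -[0.149·log₂(0.149) + 0.851·log₂(0.851)]
  = 0.40925 + 0.19809 = 0.6073 bits

H(Y|X) = Σ_x P(x)·H(Y|X=x):
  X=0: P(X=0) = 0.149, P(Y|X=0) = (117/149, 32/149) → H(Y|X=0) = 0.75049
  X=1: P(X=1) = 0.851, P(Y|X=1) = (29/37, 8/37) → H(Y|X=1) = 0.75320
H(Y|X) = 0.149·0.75049 + 0.851·0.75320 = 0.7528 bits

H(X,Y) = -Σ_{x,y} P(x,y) log₂ P(x,y). Per-cell terms -P(x,y)·log₂P(x,y):
  X=0: 0.36216, 0.15891
  X=1: 0.38969, 0.44937
Sum of the 4 terms: H(X,Y) = 1.3601 bits

Chain rule check:
  H(X) + H(Y|X) = 0.6073 + 0.7528 = 1.3601 bits
  H(X,Y) = 1.3601 bits
✓ Chain rule verified.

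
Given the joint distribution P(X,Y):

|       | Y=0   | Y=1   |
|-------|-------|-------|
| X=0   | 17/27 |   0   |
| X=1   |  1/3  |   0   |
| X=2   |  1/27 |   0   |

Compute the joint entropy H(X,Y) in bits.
1.1247 bits

H(X,Y) = -Σ_{x,y} P(x,y) log₂ P(x,y). Per-cell terms -P(x,y)·log₂P(x,y):
  X=0: 0.42023, 0.00000
  X=1: 0.52832, 0.00000
  X=2: 0.17611, 0.00000
  (cells with P = 0 contribute 0)
Sum of the 6 terms: H(X,Y) = 1.1247 bits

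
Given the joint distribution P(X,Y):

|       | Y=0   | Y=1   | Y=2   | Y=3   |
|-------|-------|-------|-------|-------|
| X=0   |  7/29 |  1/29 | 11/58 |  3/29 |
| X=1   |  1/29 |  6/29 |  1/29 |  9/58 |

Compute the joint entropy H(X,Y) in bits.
2.6784 bits

H(X,Y) = -Σ_{x,y} P(x,y) log₂ P(x,y). Per-cell terms -P(x,y)·log₂P(x,y):
  X=0: 0.4950, 0.1675, 0.4549, 0.3386
  X=1: 0.1675, 0.4703, 0.1675, 0.4171
Sum of the 8 terms: H(X,Y) = 2.6784 bits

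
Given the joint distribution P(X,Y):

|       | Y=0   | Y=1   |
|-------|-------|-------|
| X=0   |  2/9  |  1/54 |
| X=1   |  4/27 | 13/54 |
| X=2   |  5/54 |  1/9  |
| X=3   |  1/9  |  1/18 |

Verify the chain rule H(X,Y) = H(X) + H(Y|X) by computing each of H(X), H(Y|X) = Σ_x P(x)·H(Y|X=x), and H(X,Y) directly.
H(X) = 1.9229 bits, H(Y|X) = 0.8226 bits, H(X,Y) = 2.7455 bits

Marginal of X (row sums):
  P(X=0) = 2/9 + 1/54 = 13/54
  P(X=1) = 4/27 + 13/54 = 7/18
  P(X=2) = 5/54 + 1/9 = 11/54
  P(X=3) = 1/9 + 1/18 = 1/6
H(X) = -[(13/54)·log₂(13/54) + (7/18)·log₂(7/18) + (11/54)·log₂(11/54) + (1/6)·log₂(1/6)]
  = 0.494589 + 0.529888 + 0.467593 + 0.430827 = 1.9229 bits

H(Y|X) = Σ_x P(x)·H(Y|X=x):
  X=0: P(X=0) = 13/54, P(Y|X=0) = (12/13, 1/13) → H(Y|X=0) = 0.391244
  X=1: P(X=1) = 7/18, P(Y|X=1) = (8/21, 13/21) → H(Y|X=1) = 0.958712
  X=2: P(X=2) = 11/54, P(Y|X=2) = (5/11, 6/11) → H(Y|X=2) = 0.994030
  X=3: P(X=3) = 1/6, P(Y|X=3) = (2/3, 1/3) → H(Y|X=3) = 0.918296
H(Y|X) = (13/54)·0.391244 + (7/18)·0.958712 + (11/54)·0.994030 + (1/6)·0.918296 = 0.8226 bits

H(X,Y) = -Σ_{x,y} P(x,y) log₂ P(x,y). Per-cell terms -P(x,y)·log₂P(x,y):
  X=0: 0.482206, 0.106572
  X=1: 0.408131, 0.494589
  X=2: 0.317867, 0.352214
  X=3: 0.352214, 0.231663
Sum of the 8 terms: H(X,Y) = 2.7455 bits

Chain rule check:
  H(X) + H(Y|X) = 1.9229 + 0.8226 = 2.7455 bits
  H(X,Y) = 2.7455 bits
✓ Chain rule verified.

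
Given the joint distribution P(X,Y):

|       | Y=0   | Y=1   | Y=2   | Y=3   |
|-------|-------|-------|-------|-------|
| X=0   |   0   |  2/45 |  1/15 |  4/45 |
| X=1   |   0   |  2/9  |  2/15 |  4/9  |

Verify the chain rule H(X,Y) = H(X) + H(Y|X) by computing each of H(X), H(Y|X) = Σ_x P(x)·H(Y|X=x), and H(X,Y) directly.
H(X) = 0.7219 bits, H(Y|X) = 1.4383 bits, H(X,Y) = 2.1602 bits

Marginal of X (row sums):
  P(X=0) = 0 + 2/45 + 1/15 + 4/45 = 1/5
  P(X=1) = 0 + 2/9 + 2/15 + 4/9 = 4/5
H(X) = -[(1/5)·log₂(1/5) + (4/5)·log₂(4/5)]
  = 0.464386 + 0.257542 = 0.7219 bits

H(Y|X) = Σ_x P(x)·H(Y|X=x):
  X=0: P(X=0) = 1/5, P(Y|X=0) = (0, 2/9, 1/3, 4/9) → H(Y|X=0) = 1.530493
  X=1: P(X=1) = 4/5, P(Y|X=1) = (0, 5/18, 1/6, 5/9) → H(Y|X=1) = 1.415269
H(Y|X) = (1/5)·1.530493 + (4/5)·1.415269 = 1.4383 bits

H(X,Y) = -Σ_{x,y} P(x,y) log₂ P(x,y). Per-cell terms -P(x,y)·log₂P(x,y):
  X=0: 0.000000, 0.199638, 0.260459, 0.310387
  X=1: 0.000000, 0.482206, 0.387585, 0.519967
  (cells with P = 0 contribute 0)
Sum of the 8 terms: H(X,Y) = 2.1602 bits

Chain rule check:
  H(X) + H(Y|X) = 0.7219 + 1.4383 = 2.1602 bits
  H(X,Y) = 2.1602 bits
✓ Chain rule verified.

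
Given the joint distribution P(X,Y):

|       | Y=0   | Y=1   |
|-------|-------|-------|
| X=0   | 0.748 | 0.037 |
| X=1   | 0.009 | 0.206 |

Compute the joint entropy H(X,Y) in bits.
1.0200 bits

H(X,Y) = -Σ_{x,y} P(x,y) log₂ P(x,y). Per-cell terms -P(x,y)·log₂P(x,y):
  X=0: 0.3133, 0.1760
  X=1: 0.0612, 0.4695
Sum of the 4 terms: H(X,Y) = 1.0200 bits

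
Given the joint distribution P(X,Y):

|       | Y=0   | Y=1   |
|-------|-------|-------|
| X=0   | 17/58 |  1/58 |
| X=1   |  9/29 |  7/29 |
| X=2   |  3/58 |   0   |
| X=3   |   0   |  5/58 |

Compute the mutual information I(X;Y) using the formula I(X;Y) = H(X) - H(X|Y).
0.2878 bits

I(X;Y) = H(X) - H(X|Y)

Marginal of X (row sums):
  P(X=0) = 17/58 + 1/58 = 9/29
  P(X=1) = 9/29 + 7/29 = 16/29
  P(X=2) = 3/58 + 0 = 3/58
  P(X=3) = 0 + 5/58 = 5/58
H(X) = -[(9/29)·log₂(9/29) + (16/29)·log₂(16/29) + (3/58)·log₂(3/58) + (5/58)·log₂(5/58)]
  = 0.5239 + 0.4734 + 0.2210 + 0.3048 = 1.5231 bits

Marginal of Y (column sums):
  P(Y=0) = 17/58 + 9/29 + 3/58 + 0 = 19/29
  P(Y=1) = 1/58 + 7/29 + 0 + 5/58 = 10/29
H(X|Y) = Σ_y P(y)·H(X|Y=y):
  Y=0: P(Y=0) = 19/29, P(X|Y=0) = (17/38, 9/19, 3/38, 0) → H(X|Y=0) = 1.3190
  Y=1: P(Y=1) = 10/29, P(X|Y=1) = (1/20, 7/10, 0, 1/4) → H(X|Y=1) = 1.0763
H(X|Y) = (19/29)·1.3190 + (10/29)·1.0763 = 1.2353 bits

I(X;Y) = H(X) - H(X|Y) = 1.5231 - 1.2353 = 0.2878 bits

Cross-check via I(X;Y) = H(X) + H(Y) - H(X,Y): computing H(Y) from the column sums and H(X,Y) from the 8 cells in the same way gives H(Y) = 0.9294 bits and H(X,Y) = 2.1647 bits, so
I(X;Y) = 1.5231 + 0.9294 - 2.1647 = 0.2878 bits ✓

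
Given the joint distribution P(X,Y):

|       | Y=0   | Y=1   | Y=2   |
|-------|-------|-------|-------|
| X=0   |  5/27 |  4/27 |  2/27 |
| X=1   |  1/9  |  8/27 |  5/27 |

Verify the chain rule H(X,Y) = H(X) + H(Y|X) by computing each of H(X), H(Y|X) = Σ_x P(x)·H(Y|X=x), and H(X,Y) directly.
H(X) = 0.9751 bits, H(Y|X) = 1.4844 bits, H(X,Y) = 2.4595 bits

Marginal of X (row sums):
  P(X=0) = 5/27 + 4/27 + 2/27 = 11/27
  P(X=1) = 1/9 + 8/27 + 5/27 = 16/27
H(X) = -[(11/27)·log₂(11/27) + (16/27)·log₂(16/27)]
  = 0.527778 + 0.447341 = 0.9751 bits

H(Y|X) = Σ_x P(x)·H(Y|X=x):
  X=0: P(X=0) = 11/27, P(Y|X=0) = (5/11, 4/11, 2/11) → H(Y|X=0) = 1.494919
  X=1: P(X=1) = 16/27, P(Y|X=1) = (3/16, 1/2, 5/16) → H(Y|X=1) = 1.477217
H(Y|X) = (11/27)·1.494919 + (16/27)·1.477217 = 1.4844 bits

H(X,Y) = -Σ_{x,y} P(x,y) log₂ P(x,y). Per-cell terms -P(x,y)·log₂P(x,y):
  X=0: 0.450548, 0.408131, 0.278140
  X=1: 0.352214, 0.519967, 0.450548
Sum of the 6 terms: H(X,Y) = 2.4595 bits

Chain rule check:
  H(X) + H(Y|X) = 0.9751 + 1.4844 = 2.4595 bits
  H(X,Y) = 2.4595 bits
✓ Chain rule verified.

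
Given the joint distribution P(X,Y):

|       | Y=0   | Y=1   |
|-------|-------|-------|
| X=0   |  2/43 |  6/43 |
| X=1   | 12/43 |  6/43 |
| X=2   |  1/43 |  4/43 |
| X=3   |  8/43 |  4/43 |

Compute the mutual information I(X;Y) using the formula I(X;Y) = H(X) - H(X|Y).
0.1209 bits

I(X;Y) = H(X) - H(X|Y)

Marginal of X (row sums):
  P(X=0) = 2/43 + 6/43 = 8/43
  P(X=1) = 12/43 + 6/43 = 18/43
  P(X=2) = 1/43 + 4/43 = 5/43
  P(X=3) = 8/43 + 4/43 = 12/43
H(X) = -[(8/43)·log₂(8/43) + (18/43)·log₂(18/43) + (5/43)·log₂(5/43) + (12/43)·log₂(12/43)]
  = 0.45140 + 0.52591 + 0.36097 + 0.51385 = 1.8521 bits

Marginal of Y (column sums):
  P(Y=0) = 2/43 + 12/43 + 1/43 + 8/43 = 23/43
  P(Y=1) = 6/43 + 6/43 + 4/43 + 4/43 = 20/43
H(X|Y) = Σ_y P(y)·H(X|Y=y):
  Y=0: P(Y=0) = 23/43, P(X|Y=0) = (2/23, 12/23, 1/23, 8/23) → H(X|Y=0) = 1.52271
  Y=1: P(Y=1) = 20/43, P(X|Y=1) = (3/10, 3/10, 1/5, 1/5) → H(X|Y=1) = 1.97095
H(X|Y) = (23/43)·1.52271 + (20/43)·1.97095 = 1.7312 bits

I(X;Y) = H(X) - H(X|Y) = 1.8521 - 1.7312 = 0.1209 bits

Cross-check via I(X;Y) = H(X) + H(Y) - H(X,Y): computing H(Y) from the column sums and H(X,Y) from the 8 cells in the same way gives H(Y) = 0.9965 bits and H(X,Y) = 2.7277 bits, so
I(X;Y) = 1.8521 + 0.9965 - 2.7277 = 0.1209 bits ✓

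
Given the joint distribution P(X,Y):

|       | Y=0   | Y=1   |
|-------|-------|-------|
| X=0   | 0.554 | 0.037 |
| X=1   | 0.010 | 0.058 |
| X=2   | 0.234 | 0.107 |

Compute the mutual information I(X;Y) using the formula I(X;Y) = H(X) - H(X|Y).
0.1793 bits

I(X;Y) = H(X) - H(X|Y)

Marginal of X (row sums):
  P(X=0) = 0.554 + 0.037 = 0.591
  P(X=1) = 0.010 + 0.058 = 0.068
  P(X=2) = 0.234 + 0.107 = 0.341
H(X) = -[0.591·log₂(0.591) + 0.068·log₂(0.068) + 0.341·log₂(0.341)]
  = 0.4484 + 0.2637 + 0.5293 = 1.2414 bits

Marginal of Y (column sums):
  P(Y=0) = 0.554 + 0.010 + 0.234 = 0.798
  P(Y=1) = 0.037 + 0.058 + 0.107 = 0.202
H(X|Y) = Σ_y P(y)·H(X|Y=y):
  Y=0: P(Y=0) = 0.798, P(X|Y=0) = (277/399, 5/399, 39/133) → H(X|Y=0) = 0.9637
  Y=1: P(Y=1) = 0.202, P(X|Y=1) = (37/202, 29/101, 107/202) → H(X|Y=1) = 1.4510
H(X|Y) = 0.798·0.9637 + 0.202·1.4510 = 1.0621 bits

I(X;Y) = H(X) - H(X|Y) = 1.2414 - 1.0621 = 0.1793 bits

Cross-check via I(X;Y) = H(X) + H(Y) - H(X,Y): computing H(Y) from the column sums and H(X,Y) from the 6 cells in the same way gives H(Y) = 0.7259 bits and H(X,Y) = 1.7880 bits, so
I(X;Y) = 1.2414 + 0.7259 - 1.7880 = 0.1793 bits ✓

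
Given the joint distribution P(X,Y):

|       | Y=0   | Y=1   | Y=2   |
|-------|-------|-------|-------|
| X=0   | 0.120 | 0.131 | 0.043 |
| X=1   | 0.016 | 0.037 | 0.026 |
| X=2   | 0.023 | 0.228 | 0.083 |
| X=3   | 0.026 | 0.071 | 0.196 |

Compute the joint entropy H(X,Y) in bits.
3.1329 bits

H(X,Y) = -Σ_{x,y} P(x,y) log₂ P(x,y). Per-cell terms -P(x,y)·log₂P(x,y):
  X=0: 0.3671, 0.3841, 0.1952
  X=1: 0.0955, 0.1760, 0.1369
  X=2: 0.1252, 0.4863, 0.2980
  X=3: 0.1369, 0.2709, 0.4608
Sum of the 12 terms: H(X,Y) = 3.1329 bits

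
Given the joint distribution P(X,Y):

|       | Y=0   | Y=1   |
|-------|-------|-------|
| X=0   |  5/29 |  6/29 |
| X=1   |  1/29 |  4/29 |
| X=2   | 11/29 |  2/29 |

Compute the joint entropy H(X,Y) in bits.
2.2658 bits

H(X,Y) = -Σ_{x,y} P(x,y) log₂ P(x,y). Per-cell terms -P(x,y)·log₂P(x,y):
  X=0: 0.43725, 0.47028
  X=1: 0.16752, 0.39420
  X=2: 0.53048, 0.26607
Sum of the 6 terms: H(X,Y) = 2.2658 bits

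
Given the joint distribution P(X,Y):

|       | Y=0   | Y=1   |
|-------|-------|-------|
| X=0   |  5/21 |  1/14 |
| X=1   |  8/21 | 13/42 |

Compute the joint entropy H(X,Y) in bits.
1.8190 bits

H(X,Y) = -Σ_{x,y} P(x,y) log₂ P(x,y). Per-cell terms -P(x,y)·log₂P(x,y):
  X=0: 0.4929, 0.2720
  X=1: 0.5304, 0.5237
Sum of the 4 terms: H(X,Y) = 1.8190 bits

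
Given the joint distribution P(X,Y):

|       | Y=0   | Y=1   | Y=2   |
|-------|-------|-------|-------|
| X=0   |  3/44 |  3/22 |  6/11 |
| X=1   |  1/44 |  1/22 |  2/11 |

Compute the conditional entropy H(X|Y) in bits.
0.8113 bits

H(X|Y) = H(X,Y) - H(Y)

H(X,Y) = -Σ_{x,y} P(x,y) log₂ P(x,y). Per-cell terms -P(x,y)·log₂P(x,y):
  X=0: 0.26417, 0.39197, 0.47698
  X=1: 0.12408, 0.20270, 0.44717
Sum of the 6 terms: H(X,Y) = 1.9071 bits

Marginal of Y (column sums):
  P(Y=0) = 3/44 + 1/44 = 1/11
  P(Y=1) = 3/22 + 1/22 = 2/11
  P(Y=2) = 6/11 + 2/11 = 8/11
H(Y) = -[(1/11)·log₂(1/11) + (2/11)·log₂(2/11) + (8/11)·log₂(8/11)]
  = 0.31449 + 0.44717 + 0.33413 = 1.0958 bits

H(X|Y) = H(X,Y) - H(Y) = 1.9071 - 1.0958 = 0.8113 bits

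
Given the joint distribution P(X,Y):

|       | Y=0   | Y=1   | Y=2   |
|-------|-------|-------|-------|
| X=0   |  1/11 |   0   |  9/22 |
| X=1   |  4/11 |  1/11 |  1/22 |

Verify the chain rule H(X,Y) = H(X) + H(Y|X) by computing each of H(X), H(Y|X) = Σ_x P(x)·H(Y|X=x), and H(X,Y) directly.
H(X) = 1.0000 bits, H(Y|X) = 0.8899 bits, H(X,Y) = 1.8899 bits

Marginal of X (row sums):
  P(X=0) = 1/11 + 0 + 9/22 = 1/2
  P(X=1) = 4/11 + 1/11 + 1/22 = 1/2
H(X) = -[(1/2)·log₂(1/2) + (1/2)·log₂(1/2)]
  = 0.5000 + 0.5000 = 1.0000 bits

H(Y|X) = Σ_x P(x)·H(Y|X=x):
  X=0: P(X=0) = 1/2, P(Y|X=0) = (2/11, 0, 9/11) → H(Y|X=0) = 0.6840
  X=1: P(X=1) = 1/2, P(Y|X=1) = (8/11, 2/11, 1/11) → H(Y|X=1) = 1.0958
H(Y|X) = (1/2)·0.6840 + (1/2)·1.0958 = 0.8899 bits

H(X,Y) = -Σ_{x,y} P(x,y) log₂ P(x,y). Per-cell terms -P(x,y)·log₂P(x,y):
  X=0: 0.3145, 0.0000, 0.5275
  X=1: 0.5307, 0.3145, 0.2027
  (cells with P = 0 contribute 0)
Sum of the 6 terms: H(X,Y) = 1.8899 bits

Chain rule check:
  H(X) + H(Y|X) = 1.0000 + 0.8899 = 1.8899 bits
  H(X,Y) = 1.8899 bits
✓ Chain rule verified.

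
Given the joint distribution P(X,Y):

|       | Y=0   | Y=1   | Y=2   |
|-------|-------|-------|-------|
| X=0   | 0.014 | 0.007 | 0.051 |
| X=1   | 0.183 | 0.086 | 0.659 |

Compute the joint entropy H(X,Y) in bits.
1.5045 bits

H(X,Y) = -Σ_{x,y} P(x,y) log₂ P(x,y). Per-cell terms -P(x,y)·log₂P(x,y):
  X=0: 0.086218, 0.050109, 0.218961
  X=1: 0.448365, 0.304399, 0.396487
Sum of the 6 terms: H(X,Y) = 1.5045 bits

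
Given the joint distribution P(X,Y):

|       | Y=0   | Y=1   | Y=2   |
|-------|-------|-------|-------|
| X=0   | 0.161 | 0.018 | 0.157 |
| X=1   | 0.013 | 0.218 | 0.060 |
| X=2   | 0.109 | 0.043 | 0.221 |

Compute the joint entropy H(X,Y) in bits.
2.7770 bits

H(X,Y) = -Σ_{x,y} P(x,y) log₂ P(x,y). Per-cell terms -P(x,y)·log₂P(x,y):
  X=0: 0.42421, 0.10433, 0.41937
  X=1: 0.08145, 0.47908, 0.24353
  X=2: 0.34854, 0.19520, 0.48131
Sum of the 9 terms: H(X,Y) = 2.7770 bits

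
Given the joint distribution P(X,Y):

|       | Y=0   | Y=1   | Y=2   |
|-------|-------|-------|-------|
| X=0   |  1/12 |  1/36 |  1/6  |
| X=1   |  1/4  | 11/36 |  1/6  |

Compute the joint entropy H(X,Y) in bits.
2.3267 bits

H(X,Y) = -Σ_{x,y} P(x,y) log₂ P(x,y). Per-cell terms -P(x,y)·log₂P(x,y):
  X=0: 0.29875, 0.14361, 0.43083
  X=1: 0.50000, 0.52265, 0.43083
Sum of the 6 terms: H(X,Y) = 2.3267 bits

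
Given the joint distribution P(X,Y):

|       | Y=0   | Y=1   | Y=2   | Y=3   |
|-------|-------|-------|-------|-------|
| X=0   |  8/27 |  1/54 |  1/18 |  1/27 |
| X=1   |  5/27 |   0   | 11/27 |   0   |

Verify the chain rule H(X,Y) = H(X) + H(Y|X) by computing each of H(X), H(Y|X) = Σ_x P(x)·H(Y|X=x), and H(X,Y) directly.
H(X) = 0.9751 bits, H(Y|X) = 1.0375 bits, H(X,Y) = 2.0126 bits

Marginal of X (row sums):
  P(X=0) = 8/27 + 1/54 + 1/18 + 1/27 = 11/27
  P(X=1) = 5/27 + 0 + 11/27 + 0 = 16/27
H(X) = -[(11/27)·log₂(11/27) + (16/27)·log₂(16/27)]
  = 0.52778 + 0.44734 = 0.9751 bits

H(Y|X) = Σ_x P(x)·H(Y|X=x):
  X=0: P(X=0) = 11/27, P(Y|X=0) = (8/11, 1/22, 3/22, 1/11) → H(Y|X=0) = 1.24330
  X=1: P(X=1) = 16/27, P(Y|X=1) = (5/16, 0, 11/16, 0) → H(Y|X=1) = 0.89604
H(Y|X) = (11/27)·1.24330 + (16/27)·0.89604 = 1.0375 bits

H(X,Y) = -Σ_{x,y} P(x,y) log₂ P(x,y). Per-cell terms -P(x,y)·log₂P(x,y):
  X=0: 0.51997, 0.10657, 0.23166, 0.17611
  X=1: 0.45055, 0.00000, 0.52778, 0.00000
  (cells with P = 0 contribute 0)
Sum of the 8 terms: H(X,Y) = 2.0126 bits

Chain rule check:
  H(X) + H(Y|X) = 0.9751 + 1.0375 = 2.0126 bits
  H(X,Y) = 2.0126 bits
✓ Chain rule verified.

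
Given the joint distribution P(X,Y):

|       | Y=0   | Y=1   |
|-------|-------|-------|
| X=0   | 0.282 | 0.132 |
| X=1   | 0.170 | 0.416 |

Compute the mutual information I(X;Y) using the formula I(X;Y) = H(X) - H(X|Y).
0.1103 bits

I(X;Y) = H(X) - H(X|Y)

Marginal of X (row sums):
  P(X=0) = 0.282 + 0.132 = 0.414
  P(X=1) = 0.170 + 0.416 = 0.586
H(X) = -[0.414·log₂(0.414) + 0.586·log₂(0.586)]
  = 0.52673 + 0.45182 = 0.97855 bits

Marginal of Y (column sums):
  P(Y=0) = 0.282 + 0.170 = 0.452
  P(Y=1) = 0.132 + 0.416 = 0.548
H(X|Y) = Σ_y P(y)·H(X|Y=y):
  Y=0: P(Y=0) = 0.452, P(X|Y=0) = (141/226, 85/226) → H(X|Y=0) = 0.95525
  Y=1: P(Y=1) = 0.548, P(X|Y=1) = (33/137, 104/137) → H(X|Y=1) = 0.79649
H(X|Y) = 0.452·0.95525 + 0.548·0.79649 = 0.86825 bits

I(X;Y) = H(X) - H(X|Y) = 0.97855 - 0.86825 = 0.1103 bits

Cross-check via I(X;Y) = H(X) + H(Y) - H(X,Y): computing H(Y) from the column sums and H(X,Y) from the 4 cells in the same way gives H(Y) = 0.99334 bits and H(X,Y) = 1.86159 bits, so
I(X;Y) = 0.97855 + 0.99334 - 1.86159 = 0.1103 bits ✓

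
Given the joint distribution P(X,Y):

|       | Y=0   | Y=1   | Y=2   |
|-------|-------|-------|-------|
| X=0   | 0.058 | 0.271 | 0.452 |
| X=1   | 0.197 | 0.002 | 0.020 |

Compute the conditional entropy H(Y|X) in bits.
1.1007 bits

H(Y|X) = H(X,Y) - H(X)

H(X,Y) = -Σ_{x,y} P(x,y) log₂ P(x,y). Per-cell terms -P(x,y)·log₂P(x,y):
  X=0: 0.23825, 0.51047, 0.51781
  X=1: 0.46172, 0.01793, 0.11288
Sum of the 6 terms: H(X,Y) = 1.85906 bits

Marginal of X (row sums):
  P(X=0) = 0.058 + 0.271 + 0.452 = 0.781
  P(X=1) = 0.197 + 0.002 + 0.020 = 0.219
H(X) = -[0.781·log₂(0.781) + 0.219·log₂(0.219)]
  = 0.27851 + 0.47983 = 0.75834 bits

H(Y|X) = H(X,Y) - H(X) = 1.85906 - 0.75834 = 1.1007 bits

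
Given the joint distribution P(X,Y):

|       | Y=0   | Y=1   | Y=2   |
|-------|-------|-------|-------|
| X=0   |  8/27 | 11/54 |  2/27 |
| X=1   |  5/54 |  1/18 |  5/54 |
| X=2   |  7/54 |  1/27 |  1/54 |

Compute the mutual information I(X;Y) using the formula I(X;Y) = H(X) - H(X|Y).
0.0688 bits

I(X;Y) = H(X) - H(X|Y)

Marginal of X (row sums):
  P(X=0) = 8/27 + 11/54 + 2/27 = 31/54
  P(X=1) = 5/54 + 1/18 + 5/54 = 13/54
  P(X=2) = 7/54 + 1/27 + 1/54 = 5/27
H(X) = -[(31/54)·log₂(31/54) + (13/54)·log₂(13/54) + (5/27)·log₂(5/27)]
  = 0.459656 + 0.494589 + 0.450548 = 1.40479 bits

Marginal of Y (column sums):
  P(Y=0) = 8/27 + 5/54 + 7/54 = 14/27
  P(Y=1) = 11/54 + 1/18 + 1/27 = 8/27
  P(Y=2) = 2/27 + 5/54 + 1/54 = 5/27
H(X|Y) = Σ_y P(y)·H(X|Y=y):
  Y=0: P(Y=0) = 14/27, P(X|Y=0) = (4/7, 5/28, 1/4) → H(X|Y=0) = 1.405172
  Y=1: P(Y=1) = 8/27, P(X|Y=1) = (11/16, 3/16, 1/8) → H(X|Y=1) = 1.199460
  Y=2: P(Y=2) = 5/27, P(X|Y=2) = (2/5, 1/2, 1/10) → H(X|Y=2) = 1.360964
H(X|Y) = (14/27)·1.405172 + (8/27)·1.199460 + (5/27)·1.360964 = 1.33603 bits

I(X;Y) = H(X) - H(X|Y) = 1.40479 - 1.33603 = 0.0688 bits

Cross-check via I(X;Y) = H(X) + H(Y) - H(X,Y): computing H(Y) from the column sums and H(X,Y) from the 9 cells in the same way gives H(Y) = 1.46183 bits and H(X,Y) = 2.79786 bits, so
I(X;Y) = 1.40479 + 1.46183 - 2.79786 = 0.0688 bits ✓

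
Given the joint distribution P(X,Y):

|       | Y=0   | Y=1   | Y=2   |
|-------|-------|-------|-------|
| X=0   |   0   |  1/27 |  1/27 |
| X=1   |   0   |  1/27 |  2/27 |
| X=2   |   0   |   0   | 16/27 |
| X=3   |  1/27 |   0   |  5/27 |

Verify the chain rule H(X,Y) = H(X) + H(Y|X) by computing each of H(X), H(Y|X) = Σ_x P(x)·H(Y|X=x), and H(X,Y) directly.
H(X) = 1.5599 bits, H(Y|X) = 0.3206 bits, H(X,Y) = 1.8805 bits

Marginal of X (row sums):
  P(X=0) = 0 + 1/27 + 1/27 = 2/27
  P(X=1) = 0 + 1/27 + 2/27 = 1/9
  P(X=2) = 0 + 0 + 16/27 = 16/27
  P(X=3) = 1/27 + 0 + 5/27 = 2/9
H(X) = -[(2/27)·log₂(2/27) + (1/9)·log₂(1/9) + (16/27)·log₂(16/27) + (2/9)·log₂(2/9)]
  = 0.27814 + 0.35221 + 0.44734 + 0.48221 = 1.5599 bits

H(Y|X) = Σ_x P(x)·H(Y|X=x):
  X=0: P(X=0) = 2/27, P(Y|X=0) = (0, 1/2, 1/2) → H(Y|X=0) = 1.00000
  X=1: P(X=1) = 1/9, P(Y|X=1) = (0, 1/3, 2/3) → H(Y|X=1) = 0.91830
  X=2: P(X=2) = 16/27, P(Y|X=2) = (0, 0, 1) → H(Y|X=2) = 0.00000
  X=3: P(X=3) = 2/9, P(Y|X=3) = (1/6, 0, 5/6) → H(Y|X=3) = 0.65002
H(Y|X) = (2/27)·1.00000 + (1/9)·0.91830 + (16/27)·0.00000 + (2/9)·0.65002 = 0.3206 bits

H(X,Y) = -Σ_{x,y} P(x,y) log₂ P(x,y). Per-cell terms -P(x,y)·log₂P(x,y):
  X=0: 0.00000, 0.17611, 0.17611
  X=1: 0.00000, 0.17611, 0.27814
  X=2: 0.00000, 0.00000, 0.44734
  X=3: 0.17611, 0.00000, 0.45055
  (cells with P = 0 contribute 0)
Sum of the 12 terms: H(X,Y) = 1.8805 bits

Chain rule check:
  H(X) + H(Y|X) = 1.5599 + 0.3206 = 1.8805 bits
  H(X,Y) = 1.8805 bits
✓ Chain rule verified.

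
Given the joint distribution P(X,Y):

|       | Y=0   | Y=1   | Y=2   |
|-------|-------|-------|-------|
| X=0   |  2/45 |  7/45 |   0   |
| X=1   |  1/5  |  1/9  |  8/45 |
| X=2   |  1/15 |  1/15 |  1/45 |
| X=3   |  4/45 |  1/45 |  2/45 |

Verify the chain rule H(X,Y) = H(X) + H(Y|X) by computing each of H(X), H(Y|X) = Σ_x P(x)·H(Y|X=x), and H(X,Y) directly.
H(X) = 1.8043 bits, H(Y|X) = 1.3475 bits, H(X,Y) = 3.1518 bits

Marginal of X (row sums):
  P(X=0) = 2/45 + 7/45 + 0 = 1/5
  P(X=1) = 1/5 + 1/9 + 8/45 = 22/45
  P(X=2) = 1/15 + 1/15 + 1/45 = 7/45
  P(X=3) = 4/45 + 1/45 + 2/45 = 7/45
H(X) = -[(1/5)·log₂(1/5) + (22/45)·log₂(22/45) + (7/45)·log₂(7/45) + (7/45)·log₂(7/45)]
  = 0.4644 + 0.5047 + 0.4176 + 0.4176 = 1.8043 bits

H(Y|X) = Σ_x P(x)·H(Y|X=x):
  X=0: P(X=0) = 1/5, P(Y|X=0) = (2/9, 7/9, 0) → H(Y|X=0) = 0.7642
  X=1: P(X=1) = 22/45, P(Y|X=1) = (9/22, 5/22, 4/11) → H(Y|X=1) = 1.5440
  X=2: P(X=2) = 7/45, P(Y|X=2) = (3/7, 3/7, 1/7) → H(Y|X=2) = 1.4488
  X=3: P(X=3) = 7/45, P(Y|X=3) = (4/7, 1/7, 2/7) → H(Y|X=3) = 1.3788
H(Y|X) = (1/5)·0.7642 + (22/45)·1.5440 + (7/45)·1.4488 + (7/45)·1.3788 = 1.3475 bits

H(X,Y) = -Σ_{x,y} P(x,y) log₂ P(x,y). Per-cell terms -P(x,y)·log₂P(x,y):
  X=0: 0.1996, 0.4176, 0.0000
  X=1: 0.4644, 0.3522, 0.4430
  X=2: 0.2605, 0.2605, 0.1220
  X=3: 0.3104, 0.1220, 0.1996
  (cells with P = 0 contribute 0)
Sum of the 12 terms: H(X,Y) = 3.1518 bits

Chain rule check:
  H(X) + H(Y|X) = 1.8043 + 1.3475 = 3.1518 bits
  H(X,Y) = 3.1518 bits
✓ Chain rule verified.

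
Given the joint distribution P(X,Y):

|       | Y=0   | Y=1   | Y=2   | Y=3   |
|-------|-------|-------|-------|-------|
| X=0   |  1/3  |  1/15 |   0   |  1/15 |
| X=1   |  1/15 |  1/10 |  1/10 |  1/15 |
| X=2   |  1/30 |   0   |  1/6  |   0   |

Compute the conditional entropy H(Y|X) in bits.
1.3231 bits

H(Y|X) = H(X,Y) - H(X)

H(X,Y) = -Σ_{x,y} P(x,y) log₂ P(x,y). Per-cell terms -P(x,y)·log₂P(x,y):
  X=0: 0.52832, 0.26046, 0.00000, 0.26046
  X=1: 0.26046, 0.33219, 0.33219, 0.26046
  X=2: 0.16356, 0.00000, 0.43083, 0.00000
  (cells with P = 0 contribute 0)
Sum of the 12 terms: H(X,Y) = 2.8289 bits

Marginal of X (row sums):
  P(X=0) = 1/3 + 1/15 + 0 + 1/15 = 7/15
  P(X=1) = 1/15 + 1/10 + 1/10 + 1/15 = 1/3
  P(X=2) = 1/30 + 0 + 1/6 + 0 = 1/5
H(X) = -[(7/15)·log₂(7/15) + (1/3)·log₂(1/3) + (1/5)·log₂(1/5)]
  = 0.51312 + 0.52832 + 0.46439 = 1.5058 bits

H(Y|X) = H(X,Y) - H(X) = 2.8289 - 1.5058 = 1.3231 bits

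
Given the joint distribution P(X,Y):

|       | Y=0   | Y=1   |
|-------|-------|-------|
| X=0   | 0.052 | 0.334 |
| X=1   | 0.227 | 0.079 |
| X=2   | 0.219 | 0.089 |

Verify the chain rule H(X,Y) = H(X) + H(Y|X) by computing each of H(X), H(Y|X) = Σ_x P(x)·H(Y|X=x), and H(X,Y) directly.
H(X) = 1.5762 bits, H(Y|X) = 0.7394 bits, H(X,Y) = 2.3156 bits

Marginal of X (row sums):
  P(X=0) = 0.052 + 0.334 = 0.386
  P(X=1) = 0.227 + 0.079 = 0.306
  P(X=2) = 0.219 + 0.089 = 0.308
H(X) = -[0.386·log₂(0.386) + 0.306·log₂(0.306) + 0.308·log₂(0.308)]
  = 0.53010 + 0.52277 + 0.52329 = 1.5762 bits

H(Y|X) = Σ_x P(x)·H(Y|X=x):
  X=0: P(X=0) = 0.386, P(Y|X=0) = (26/193, 167/193) → H(Y|X=0) = 0.57023
  X=1: P(X=1) = 0.306, P(Y|X=1) = (227/306, 79/306) → H(Y|X=1) = 0.82397
  X=2: P(X=2) = 0.308, P(Y|X=2) = (219/308, 89/308) → H(Y|X=2) = 0.86738
H(Y|X) = 0.386·0.57023 + 0.306·0.82397 + 0.308·0.86738 = 0.7394 bits

H(X,Y) = -Σ_{x,y} P(x,y) log₂ P(x,y). Per-cell terms -P(x,y)·log₂P(x,y):
  X=0: 0.22180, 0.52841
  X=1: 0.48561, 0.28930
  X=2: 0.47983, 0.31061
Sum of the 6 terms: H(X,Y) = 2.3156 bits

Chain rule check:
  H(X) + H(Y|X) = 1.5762 + 0.7394 = 2.3156 bits
  H(X,Y) = 2.3156 bits
✓ Chain rule verified.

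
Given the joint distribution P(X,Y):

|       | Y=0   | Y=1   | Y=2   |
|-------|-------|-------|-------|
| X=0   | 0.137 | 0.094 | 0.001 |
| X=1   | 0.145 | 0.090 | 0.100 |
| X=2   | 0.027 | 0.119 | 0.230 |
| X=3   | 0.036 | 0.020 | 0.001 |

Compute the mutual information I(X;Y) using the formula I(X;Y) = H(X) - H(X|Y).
0.3066 bits

I(X;Y) = H(X) - H(X|Y)

Marginal of X (row sums):
  P(X=0) = 0.137 + 0.094 + 0.001 = 0.232
  P(X=1) = 0.145 + 0.090 + 0.100 = 0.335
  P(X=2) = 0.027 + 0.119 + 0.230 = 0.376
  P(X=3) = 0.036 + 0.020 + 0.001 = 0.057
H(X) = -[0.232·log₂(0.232) + 0.335·log₂(0.335) + 0.376·log₂(0.376) + 0.057·log₂(0.057)]
  = 0.489010 + 0.528552 + 0.530609 + 0.235575 = 1.78375 bits

Marginal of Y (column sums):
  P(Y=0) = 0.137 + 0.145 + 0.027 + 0.036 = 0.345
  P(Y=1) = 0.094 + 0.090 + 0.119 + 0.020 = 0.323
  P(Y=2) = 0.001 + 0.100 + 0.230 + 0.001 = 0.332
H(X|Y) = Σ_y P(y)·H(X|Y=y):
  Y=0: P(Y=0) = 0.345, P(X|Y=0) = (137/345, 29/69, 9/115, 12/115) → H(X|Y=0) = 1.682579
  Y=1: P(Y=1) = 0.323, P(X|Y=1) = (94/323, 90/323, 7/19, 20/323) → H(X|Y=1) = 1.811180
  Y=2: P(Y=2) = 0.332, P(X|Y=2) = (1/332, 25/83, 115/166, 1/332) → H(X|Y=2) = 0.938749
H(X|Y) = 0.345·1.682579 + 0.323·1.811180 + 0.332·0.938749 = 1.47717 bits

I(X;Y) = H(X) - H(X|Y) = 1.78375 - 1.47717 = 0.3066 bits

Cross-check via I(X;Y) = H(X) + H(Y) - H(X,Y): computing H(Y) from the column sums and H(X,Y) from the 12 cells in the same way gives H(Y) = 1.58443 bits and H(X,Y) = 3.06160 bits, so
I(X;Y) = 1.78375 + 1.58443 - 3.06160 = 0.3066 bits ✓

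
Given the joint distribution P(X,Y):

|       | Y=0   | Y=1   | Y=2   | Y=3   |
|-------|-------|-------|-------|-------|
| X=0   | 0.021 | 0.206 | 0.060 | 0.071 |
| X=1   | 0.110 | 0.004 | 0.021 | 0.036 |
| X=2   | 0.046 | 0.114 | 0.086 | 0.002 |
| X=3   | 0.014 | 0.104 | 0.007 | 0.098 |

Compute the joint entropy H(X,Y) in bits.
3.4610 bits

H(X,Y) = -Σ_{x,y} P(x,y) log₂ P(x,y). Per-cell terms -P(x,y)·log₂P(x,y):
  X=0: 0.11704, 0.46953, 0.24353, 0.27094
  X=1: 0.35029, 0.03186, 0.11704, 0.17265
  X=2: 0.20434, 0.35715, 0.30440, 0.01793
  X=3: 0.08622, 0.33960, 0.05011, 0.32841
Sum of the 16 terms: H(X,Y) = 3.4610 bits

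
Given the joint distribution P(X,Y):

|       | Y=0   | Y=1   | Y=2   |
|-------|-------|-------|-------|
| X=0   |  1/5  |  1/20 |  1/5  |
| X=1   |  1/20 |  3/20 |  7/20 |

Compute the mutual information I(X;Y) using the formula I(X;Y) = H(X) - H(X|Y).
0.1299 bits

I(X;Y) = H(X) - H(X|Y)

Marginal of X (row sums):
  P(X=0) = 1/5 + 1/20 + 1/5 = 9/20
  P(X=1) = 1/20 + 3/20 + 7/20 = 11/20
H(X) = -[(9/20)·log₂(9/20) + (11/20)·log₂(11/20)]
  = 0.51840 + 0.47437 = 0.99277 bits

Marginal of Y (column sums):
  P(Y=0) = 1/5 + 1/20 = 1/4
  P(Y=1) = 1/20 + 3/20 = 1/5
  P(Y=2) = 1/5 + 7/20 = 11/20
H(X|Y) = Σ_y P(y)·H(X|Y=y):
  Y=0: P(Y=0) = 1/4, P(X|Y=0) = (4/5, 1/5) → H(X|Y=0) = 0.72193
  Y=1: P(Y=1) = 1/5, P(X|Y=1) = (1/4, 3/4) → H(X|Y=1) = 0.81128
  Y=2: P(Y=2) = 11/20, P(X|Y=2) = (4/11, 7/11) → H(X|Y=2) = 0.94566
H(X|Y) = (1/4)·0.72193 + (1/5)·0.81128 + (11/20)·0.94566 = 0.86285 bits

I(X;Y) = H(X) - H(X|Y) = 0.99277 - 0.86285 = 0.1299 bits

Cross-check via I(X;Y) = H(X) + H(Y) - H(X,Y): computing H(Y) from the column sums and H(X,Y) from the 6 cells in the same way gives H(Y) = 1.43876 bits and H(X,Y) = 2.30161 bits, so
I(X;Y) = 0.99277 + 1.43876 - 2.30161 = 0.1299 bits ✓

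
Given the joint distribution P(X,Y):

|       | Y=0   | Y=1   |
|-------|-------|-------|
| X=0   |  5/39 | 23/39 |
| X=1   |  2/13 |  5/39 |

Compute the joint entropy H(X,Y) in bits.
1.6246 bits

H(X,Y) = -Σ_{x,y} P(x,y) log₂ P(x,y). Per-cell terms -P(x,y)·log₂P(x,y):
  X=0: 0.3799, 0.4493
  X=1: 0.4155, 0.3799
Sum of the 4 terms: H(X,Y) = 1.6246 bits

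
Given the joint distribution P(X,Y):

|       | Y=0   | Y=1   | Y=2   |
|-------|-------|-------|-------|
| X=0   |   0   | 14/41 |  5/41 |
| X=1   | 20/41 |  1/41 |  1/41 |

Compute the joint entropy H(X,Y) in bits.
1.6661 bits

H(X,Y) = -Σ_{x,y} P(x,y) log₂ P(x,y). Per-cell terms -P(x,y)·log₂P(x,y):
  X=0: 0.0000, 0.5293, 0.3702
  X=1: 0.5052, 0.1307, 0.1307
  (cells with P = 0 contribute 0)
Sum of the 6 terms: H(X,Y) = 1.6661 bits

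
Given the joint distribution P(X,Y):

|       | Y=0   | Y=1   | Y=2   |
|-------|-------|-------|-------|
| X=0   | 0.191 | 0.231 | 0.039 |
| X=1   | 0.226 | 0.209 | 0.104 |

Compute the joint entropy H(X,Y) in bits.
2.4236 bits

H(X,Y) = -Σ_{x,y} P(x,y) log₂ P(x,y). Per-cell terms -P(x,y)·log₂P(x,y):
  X=0: 0.45618, 0.48834, 0.18253
  X=1: 0.48491, 0.47201, 0.33960
Sum of the 6 terms: H(X,Y) = 2.4236 bits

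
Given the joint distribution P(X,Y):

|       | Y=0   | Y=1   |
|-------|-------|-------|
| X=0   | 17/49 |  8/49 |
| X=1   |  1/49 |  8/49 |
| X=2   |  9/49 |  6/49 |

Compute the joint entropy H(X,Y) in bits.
2.3183 bits

H(X,Y) = -Σ_{x,y} P(x,y) log₂ P(x,y). Per-cell terms -P(x,y)·log₂P(x,y):
  X=0: 0.5299, 0.4269
  X=1: 0.1146, 0.4269
  X=2: 0.4490, 0.3710
Sum of the 6 terms: H(X,Y) = 2.3183 bits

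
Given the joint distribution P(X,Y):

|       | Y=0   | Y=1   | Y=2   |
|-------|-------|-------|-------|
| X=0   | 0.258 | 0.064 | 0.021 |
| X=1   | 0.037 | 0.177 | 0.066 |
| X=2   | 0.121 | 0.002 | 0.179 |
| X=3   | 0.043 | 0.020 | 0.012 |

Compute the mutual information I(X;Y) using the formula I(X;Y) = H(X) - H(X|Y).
0.4139 bits

I(X;Y) = H(X) - H(X|Y)

Marginal of X (row sums):
  P(X=0) = 0.258 + 0.064 + 0.021 = 0.343
  P(X=1) = 0.037 + 0.177 + 0.066 = 0.280
  P(X=2) = 0.121 + 0.002 + 0.179 = 0.302
  P(X=3) = 0.043 + 0.020 + 0.012 = 0.075
H(X) = -[0.343·log₂(0.343) + 0.280·log₂(0.280) + 0.302·log₂(0.302) + 0.075·log₂(0.075)]
  = 0.5295 + 0.5142 + 0.5217 + 0.2803 = 1.8457 bits

Marginal of Y (column sums):
  P(Y=0) = 0.258 + 0.037 + 0.121 + 0.043 = 0.459
  P(Y=1) = 0.064 + 0.177 + 0.002 + 0.020 = 0.263
  P(Y=2) = 0.021 + 0.066 + 0.179 + 0.012 = 0.278
H(X|Y) = Σ_y P(y)·H(X|Y=y):
  Y=0: P(Y=0) = 0.459, P(X|Y=0) = (86/153, 37/459, 121/459, 43/459) → H(X|Y=0) = 1.5871
  Y=1: P(Y=1) = 0.263, P(X|Y=1) = (64/263, 177/263, 2/263, 20/263) → H(X|Y=1) = 1.2168
  Y=2: P(Y=2) = 0.278, P(X|Y=2) = (21/278, 33/139, 179/278, 6/139) → H(X|Y=2) = 1.3787
H(X|Y) = 0.459·1.5871 + 0.263·1.2168 + 0.278·1.3787 = 1.4318 bits

I(X;Y) = H(X) - H(X|Y) = 1.8457 - 1.4318 = 0.4139 bits

Cross-check via I(X;Y) = H(X) + H(Y) - H(X,Y): computing H(Y) from the column sums and H(X,Y) from the 12 cells in the same way gives H(Y) = 1.5358 bits and H(X,Y) = 2.9676 bits, so
I(X;Y) = 1.8457 + 1.5358 - 2.9676 = 0.4139 bits ✓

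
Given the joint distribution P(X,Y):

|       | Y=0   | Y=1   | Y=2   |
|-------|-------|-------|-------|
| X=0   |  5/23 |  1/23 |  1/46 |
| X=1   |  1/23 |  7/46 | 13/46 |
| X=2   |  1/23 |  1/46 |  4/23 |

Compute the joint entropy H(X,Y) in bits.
2.6762 bits

H(X,Y) = -Σ_{x,y} P(x,y) log₂ P(x,y). Per-cell terms -P(x,y)·log₂P(x,y):
  X=0: 0.478616, 0.196677, 0.120077
  X=1: 0.196677, 0.413336, 0.515230
  X=2: 0.196677, 0.120077, 0.438880
Sum of the 9 terms: H(X,Y) = 2.6762 bits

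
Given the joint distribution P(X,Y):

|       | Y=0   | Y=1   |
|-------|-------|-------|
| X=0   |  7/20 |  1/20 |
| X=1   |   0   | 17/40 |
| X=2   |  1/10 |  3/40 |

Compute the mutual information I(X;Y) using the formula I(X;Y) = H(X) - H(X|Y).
0.6029 bits

I(X;Y) = H(X) - H(X|Y)

Marginal of X (row sums):
  P(X=0) = 7/20 + 1/20 = 2/5
  P(X=1) = 0 + 17/40 = 17/40
  P(X=2) = 1/10 + 3/40 = 7/40
H(X) = -[(2/5)·log₂(2/5) + (17/40)·log₂(17/40) + (7/40)·log₂(7/40)]
  = 0.528771 + 0.524648 + 0.440050 = 1.49347 bits

Marginal of Y (column sums):
  P(Y=0) = 7/20 + 0 + 1/10 = 9/20
  P(Y=1) = 1/20 + 17/40 + 3/40 = 11/20
H(X|Y) = Σ_y P(y)·H(X|Y=y):
  Y=0: P(Y=0) = 9/20, P(X|Y=0) = (7/9, 0, 2/9) → H(X|Y=0) = 0.764205
  Y=1: P(Y=1) = 11/20, P(X|Y=1) = (1/11, 17/22, 3/22) → H(X|Y=1) = 0.993897
H(X|Y) = (9/20)·0.764205 + (11/20)·0.993897 = 0.89054 bits

I(X;Y) = H(X) - H(X|Y) = 1.49347 - 0.89054 = 0.6029 bits

Cross-check via I(X;Y) = H(X) + H(Y) - H(X,Y): computing H(Y) from the column sums and H(X,Y) from the 6 cells in the same way gives H(Y) = 0.99277 bits and H(X,Y) = 1.88331 bits, so
I(X;Y) = 1.49347 + 0.99277 - 1.88331 = 0.6029 bits ✓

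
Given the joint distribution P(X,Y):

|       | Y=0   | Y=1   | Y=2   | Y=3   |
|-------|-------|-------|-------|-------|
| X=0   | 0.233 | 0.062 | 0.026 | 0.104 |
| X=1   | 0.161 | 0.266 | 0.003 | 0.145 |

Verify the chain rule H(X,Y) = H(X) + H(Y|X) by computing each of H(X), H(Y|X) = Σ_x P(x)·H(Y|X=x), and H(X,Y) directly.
H(X) = 0.9837 bits, H(Y|X) = 1.5927 bits, H(X,Y) = 2.5764 bits

Marginal of X (row sums):
  P(X=0) = 0.233 + 0.062 + 0.026 + 0.104 = 0.425
  P(X=1) = 0.161 + 0.266 + 0.003 + 0.145 = 0.575
H(X) = -[0.425·log₂(0.425) + 0.575·log₂(0.575)]
  = 0.5246 + 0.4591 = 0.9837 bits

H(Y|X) = Σ_x P(x)·H(Y|X=x):
  X=0: P(X=0) = 0.425, P(Y|X=0) = (233/425, 62/425, 26/425, 104/425) → H(Y|X=0) = 1.6241
  X=1: P(X=1) = 0.575, P(Y|X=1) = (7/25, 266/575, 3/575, 29/115) → H(Y|X=1) = 1.5695
H(Y|X) = 0.425·1.6241 + 0.575·1.5695 = 1.5927 bits

H(X,Y) = -Σ_{x,y} P(x,y) log₂ P(x,y). Per-cell terms -P(x,y)·log₂P(x,y):
  X=0: 0.4897, 0.2487, 0.1369, 0.3396
  X=1: 0.4242, 0.5082, 0.0251, 0.4040
Sum of the 8 terms: H(X,Y) = 2.5764 bits

Chain rule check:
  H(X) + H(Y|X) = 0.9837 + 1.5927 = 2.5764 bits
  H(X,Y) = 2.5764 bits
✓ Chain rule verified.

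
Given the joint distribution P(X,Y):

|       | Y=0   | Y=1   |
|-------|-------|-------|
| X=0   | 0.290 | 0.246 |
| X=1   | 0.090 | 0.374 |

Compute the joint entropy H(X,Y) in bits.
1.8589 bits

H(X,Y) = -Σ_{x,y} P(x,y) log₂ P(x,y). Per-cell terms -P(x,y)·log₂P(x,y):
  X=0: 0.51790, 0.49772
  X=1: 0.31265, 0.53066
Sum of the 4 terms: H(X,Y) = 1.8589 bits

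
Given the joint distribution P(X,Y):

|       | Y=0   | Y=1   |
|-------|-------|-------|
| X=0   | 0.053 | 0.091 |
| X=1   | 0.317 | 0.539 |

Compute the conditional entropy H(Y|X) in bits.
0.9507 bits

H(Y|X) = H(X,Y) - H(X)

H(X,Y) = -Σ_{x,y} P(x,y) log₂ P(x,y). Per-cell terms -P(x,y)·log₂P(x,y):
  X=0: 0.2246, 0.3147
  X=1: 0.5254, 0.4806
Sum of the 4 terms: H(X,Y) = 1.5453 bits

Marginal of X (row sums):
  P(X=0) = 0.053 + 0.091 = 0.144
  P(X=1) = 0.317 + 0.539 = 0.856
H(X) = -[0.144·log₂(0.144) + 0.856·log₂(0.856)]
  = 0.4026 + 0.1920 = 0.5946 bits

H(Y|X) = H(X,Y) - H(X) = 1.5453 - 0.5946 = 0.9507 bits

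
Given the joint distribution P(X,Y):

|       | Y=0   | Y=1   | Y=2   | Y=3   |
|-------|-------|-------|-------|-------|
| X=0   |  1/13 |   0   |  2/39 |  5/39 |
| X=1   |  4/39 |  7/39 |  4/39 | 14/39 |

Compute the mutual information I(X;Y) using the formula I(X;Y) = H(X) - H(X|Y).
0.0981 bits

I(X;Y) = H(X) - H(X|Y)

Marginal of X (row sums):
  P(X=0) = 1/13 + 0 + 2/39 + 5/39 = 10/39
  P(X=1) = 4/39 + 7/39 + 4/39 + 14/39 = 29/39
H(X) = -[(10/39)·log₂(10/39) + (29/39)·log₂(29/39)]
  = 0.5035 + 0.3178 = 0.8213 bits

Marginal of Y (column sums):
  P(Y=0) = 1/13 + 4/39 = 7/39
  P(Y=1) = 0 + 7/39 = 7/39
  P(Y=2) = 2/39 + 4/39 = 2/13
  P(Y=3) = 5/39 + 14/39 = 19/39
H(X|Y) = Σ_y P(y)·H(X|Y=y):
  Y=0: P(Y=0) = 7/39, P(X|Y=0) = (3/7, 4/7) → H(X|Y=0) = 0.9852
  Y=1: P(Y=1) = 7/39, P(X|Y=1) = (0, 1) → H(X|Y=1) = 0.0000
  Y=2: P(Y=2) = 2/13, P(X|Y=2) = (1/3, 2/3) → H(X|Y=2) = 0.9183
  Y=3: P(Y=3) = 19/39, P(X|Y=3) = (5/19, 14/19) → H(X|Y=3) = 0.8315
H(X|Y) = (7/39)·0.9852 + (7/39)·0.0000 + (2/13)·0.9183 + (19/39)·0.8315 = 0.7232 bits

I(X;Y) = H(X) - H(X|Y) = 0.8213 - 0.7232 = 0.0981 bits

Cross-check via I(X;Y) = H(X) + H(Y) - H(X,Y): computing H(Y) from the column sums and H(X,Y) from the 8 cells in the same way gives H(Y) = 1.8104 bits and H(X,Y) = 2.5336 bits, so
I(X;Y) = 0.8213 + 1.8104 - 2.5336 = 0.0981 bits ✓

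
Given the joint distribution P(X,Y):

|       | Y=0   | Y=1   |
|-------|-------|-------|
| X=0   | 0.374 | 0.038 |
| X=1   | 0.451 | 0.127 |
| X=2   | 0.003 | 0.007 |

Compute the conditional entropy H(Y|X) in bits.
0.6308 bits

H(Y|X) = H(X,Y) - H(X)

H(X,Y) = -Σ_{x,y} P(x,y) log₂ P(x,y). Per-cell terms -P(x,y)·log₂P(x,y):
  X=0: 0.5307, 0.1793
  X=1: 0.5181, 0.3781
  X=2: 0.0251, 0.0501
Sum of the 6 terms: H(X,Y) = 1.6814 bits

Marginal of X (row sums):
  P(X=0) = 0.374 + 0.038 = 0.412
  P(X=1) = 0.451 + 0.127 = 0.578
  P(X=2) = 0.003 + 0.007 = 0.010
H(X) = -[0.412·log₂(0.412) + 0.578·log₂(0.578) + 0.010·log₂(0.010)]
  = 0.5271 + 0.4571 + 0.0664 = 1.0506 bits

H(Y|X) = H(X,Y) - H(X) = 1.6814 - 1.0506 = 0.6308 bits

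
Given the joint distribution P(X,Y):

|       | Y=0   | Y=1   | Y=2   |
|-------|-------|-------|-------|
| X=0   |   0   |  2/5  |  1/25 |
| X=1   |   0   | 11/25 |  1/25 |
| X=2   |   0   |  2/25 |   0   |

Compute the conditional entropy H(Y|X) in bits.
0.3920 bits

H(Y|X) = H(X,Y) - H(X)

H(X,Y) = -Σ_{x,y} P(x,y) log₂ P(x,y). Per-cell terms -P(x,y)·log₂P(x,y):
  X=0: 0.00000, 0.52877, 0.18575
  X=1: 0.00000, 0.52115, 0.18575
  X=2: 0.00000, 0.29151, 0.00000
  (cells with P = 0 contribute 0)
Sum of the 9 terms: H(X,Y) = 1.7129 bits

Marginal of X (row sums):
  P(X=0) = 0 + 2/5 + 1/25 = 11/25
  P(X=1) = 0 + 11/25 + 1/25 = 12/25
  P(X=2) = 0 + 2/25 + 0 = 2/25
H(X) = -[(11/25)·log₂(11/25) + (12/25)·log₂(12/25) + (2/25)·log₂(2/25)]
  = 0.52115 + 0.50827 + 0.29151 = 1.3209 bits

H(Y|X) = H(X,Y) - H(X) = 1.7129 - 1.3209 = 0.3920 bits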